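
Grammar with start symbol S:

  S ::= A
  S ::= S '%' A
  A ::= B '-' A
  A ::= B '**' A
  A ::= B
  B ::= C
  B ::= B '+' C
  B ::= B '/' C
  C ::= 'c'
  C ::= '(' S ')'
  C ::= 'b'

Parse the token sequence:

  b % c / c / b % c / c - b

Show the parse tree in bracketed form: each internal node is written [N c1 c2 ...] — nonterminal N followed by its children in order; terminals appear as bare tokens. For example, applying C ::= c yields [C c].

[S [S [S [A [B [C b]]]] % [A [B [B [B [C c]] / [C c]] / [C b]]]] % [A [B [B [C c]] / [C c]] - [A [B [C b]]]]]

S
S % A
S % A % A
A % A % A
B % A % A
C % A % A
b % A % A
b % B % A
b % B / C % A
b % B / C / C % A
b % C / C / C % A
b % c / C / C % A
b % c / c / C % A
b % c / c / b % A
b % c / c / b % B - A
b % c / c / b % B / C - A
b % c / c / b % C / C - A
b % c / c / b % c / C - A
b % c / c / b % c / c - A
b % c / c / b % c / c - B
b % c / c / b % c / c - C
b % c / c / b % c / c - b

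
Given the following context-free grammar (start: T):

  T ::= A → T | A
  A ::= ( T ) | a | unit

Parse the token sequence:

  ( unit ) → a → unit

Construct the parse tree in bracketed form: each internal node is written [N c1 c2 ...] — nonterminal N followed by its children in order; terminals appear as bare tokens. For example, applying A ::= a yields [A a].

[T [A ( [T [A unit]] )] → [T [A a] → [T [A unit]]]]

T
A → T
( T ) → T
( A ) → T
( unit ) → T
( unit ) → A → T
( unit ) → a → T
( unit ) → a → A
( unit ) → a → unit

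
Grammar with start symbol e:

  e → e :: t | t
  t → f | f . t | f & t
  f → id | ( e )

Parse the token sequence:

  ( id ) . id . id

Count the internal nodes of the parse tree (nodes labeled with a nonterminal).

10

[e [t [f ( [e [t [f id]]] )] . [t [f id] . [t [f id]]]]]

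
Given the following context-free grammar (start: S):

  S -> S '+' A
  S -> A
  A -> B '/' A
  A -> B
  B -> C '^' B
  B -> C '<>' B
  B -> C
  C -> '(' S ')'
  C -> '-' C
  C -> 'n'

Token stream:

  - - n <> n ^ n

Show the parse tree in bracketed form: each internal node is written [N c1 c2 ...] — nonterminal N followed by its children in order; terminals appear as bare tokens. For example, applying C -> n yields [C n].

S
A
B
C <> B
- C <> B
- - C <> B
- - n <> B
- - n <> C ^ B
- - n <> n ^ B
- - n <> n ^ C
- - n <> n ^ n

[S [A [B [C - [C - [C n]]] <> [B [C n] ^ [B [C n]]]]]]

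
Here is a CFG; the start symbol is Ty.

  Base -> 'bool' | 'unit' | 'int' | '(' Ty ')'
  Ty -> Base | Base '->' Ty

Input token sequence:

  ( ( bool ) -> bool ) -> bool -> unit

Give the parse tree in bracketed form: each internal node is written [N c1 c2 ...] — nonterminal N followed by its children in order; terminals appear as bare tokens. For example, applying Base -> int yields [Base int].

Ty
Base -> Ty
( Ty ) -> Ty
( Base -> Ty ) -> Ty
( ( Ty ) -> Ty ) -> Ty
( ( Base ) -> Ty ) -> Ty
( ( bool ) -> Ty ) -> Ty
( ( bool ) -> Base ) -> Ty
( ( bool ) -> bool ) -> Ty
( ( bool ) -> bool ) -> Base -> Ty
( ( bool ) -> bool ) -> bool -> Ty
( ( bool ) -> bool ) -> bool -> Base
( ( bool ) -> bool ) -> bool -> unit

[Ty [Base ( [Ty [Base ( [Ty [Base bool]] )] -> [Ty [Base bool]]] )] -> [Ty [Base bool] -> [Ty [Base unit]]]]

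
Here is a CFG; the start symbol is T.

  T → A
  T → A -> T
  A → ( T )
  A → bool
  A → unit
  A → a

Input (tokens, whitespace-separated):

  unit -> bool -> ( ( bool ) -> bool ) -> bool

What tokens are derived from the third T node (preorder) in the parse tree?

( ( bool ) -> bool ) -> bool

[T [A unit] -> [T [A bool] -> [T [A ( [T [A ( [T [A bool]] )] -> [T [A bool]]] )] -> [T [A bool]]]]]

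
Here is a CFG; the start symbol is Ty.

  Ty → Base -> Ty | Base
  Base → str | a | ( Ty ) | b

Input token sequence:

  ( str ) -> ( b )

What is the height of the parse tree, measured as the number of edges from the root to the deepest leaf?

5

[Ty [Base ( [Ty [Base str]] )] -> [Ty [Base ( [Ty [Base b]] )]]]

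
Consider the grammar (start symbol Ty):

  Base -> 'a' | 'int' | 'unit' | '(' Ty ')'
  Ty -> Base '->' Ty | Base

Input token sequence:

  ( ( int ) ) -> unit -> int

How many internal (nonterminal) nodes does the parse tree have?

10

[Ty [Base ( [Ty [Base ( [Ty [Base int]] )]] )] -> [Ty [Base unit] -> [Ty [Base int]]]]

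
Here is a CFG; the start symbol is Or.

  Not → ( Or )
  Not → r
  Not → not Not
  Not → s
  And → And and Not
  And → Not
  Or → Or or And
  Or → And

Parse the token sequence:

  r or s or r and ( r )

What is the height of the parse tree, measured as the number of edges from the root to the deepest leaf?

[Or [Or [Or [And [Not r]]] or [And [Not s]]] or [And [And [Not r]] and [Not ( [Or [And [Not r]]] )]]]

6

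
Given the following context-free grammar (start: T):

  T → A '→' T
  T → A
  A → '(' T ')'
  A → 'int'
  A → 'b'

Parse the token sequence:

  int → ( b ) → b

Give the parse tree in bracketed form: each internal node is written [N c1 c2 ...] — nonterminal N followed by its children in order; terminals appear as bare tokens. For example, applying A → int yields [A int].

T
A → T
int → T
int → A → T
int → ( T ) → T
int → ( A ) → T
int → ( b ) → T
int → ( b ) → A
int → ( b ) → b

[T [A int] → [T [A ( [T [A b]] )] → [T [A b]]]]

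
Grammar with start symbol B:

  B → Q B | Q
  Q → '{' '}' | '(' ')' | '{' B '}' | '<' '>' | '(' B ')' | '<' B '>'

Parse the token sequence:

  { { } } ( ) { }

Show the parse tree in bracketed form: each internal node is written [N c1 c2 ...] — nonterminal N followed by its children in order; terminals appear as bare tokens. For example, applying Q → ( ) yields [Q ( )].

[B [Q { [B [Q { }]] }] [B [Q ( )] [B [Q { }]]]]

B
Q B
{ B } B
{ Q } B
{ { } } B
{ { } } Q B
{ { } } ( ) B
{ { } } ( ) Q
{ { } } ( ) { }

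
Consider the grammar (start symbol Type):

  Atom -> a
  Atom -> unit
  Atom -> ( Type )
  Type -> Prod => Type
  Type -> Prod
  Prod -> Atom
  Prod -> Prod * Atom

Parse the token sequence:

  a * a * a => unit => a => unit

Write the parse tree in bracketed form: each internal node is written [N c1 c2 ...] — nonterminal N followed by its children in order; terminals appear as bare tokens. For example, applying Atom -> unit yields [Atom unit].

Type
Prod => Type
Prod * Atom => Type
Prod * Atom * Atom => Type
Atom * Atom * Atom => Type
a * Atom * Atom => Type
a * a * Atom => Type
a * a * a => Type
a * a * a => Prod => Type
a * a * a => Atom => Type
a * a * a => unit => Type
a * a * a => unit => Prod => Type
a * a * a => unit => Atom => Type
a * a * a => unit => a => Type
a * a * a => unit => a => Prod
a * a * a => unit => a => Atom
a * a * a => unit => a => unit

[Type [Prod [Prod [Prod [Atom a]] * [Atom a]] * [Atom a]] => [Type [Prod [Atom unit]] => [Type [Prod [Atom a]] => [Type [Prod [Atom unit]]]]]]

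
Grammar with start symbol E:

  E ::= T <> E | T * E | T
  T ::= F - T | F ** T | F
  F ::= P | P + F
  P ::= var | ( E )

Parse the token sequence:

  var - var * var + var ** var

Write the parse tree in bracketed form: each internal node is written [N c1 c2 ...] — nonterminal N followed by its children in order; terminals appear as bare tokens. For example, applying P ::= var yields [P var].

E
T * E
F - T * E
P - T * E
var - T * E
var - F * E
var - P * E
var - var * E
var - var * T
var - var * F ** T
var - var * P + F ** T
var - var * var + F ** T
var - var * var + P ** T
var - var * var + var ** T
var - var * var + var ** F
var - var * var + var ** P
var - var * var + var ** var

[E [T [F [P var]] - [T [F [P var]]]] * [E [T [F [P var] + [F [P var]]] ** [T [F [P var]]]]]]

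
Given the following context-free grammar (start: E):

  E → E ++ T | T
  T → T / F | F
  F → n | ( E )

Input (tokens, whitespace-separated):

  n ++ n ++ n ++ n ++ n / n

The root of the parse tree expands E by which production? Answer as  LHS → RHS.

E → E ++ T

[E [E [E [E [E [T [F n]]] ++ [T [F n]]] ++ [T [F n]]] ++ [T [F n]]] ++ [T [T [F n]] / [F n]]]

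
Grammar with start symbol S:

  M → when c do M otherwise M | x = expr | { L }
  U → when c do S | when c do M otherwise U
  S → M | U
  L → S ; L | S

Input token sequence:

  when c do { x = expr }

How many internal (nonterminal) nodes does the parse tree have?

[S [U when c do [S [M { [L [S [M x = expr]]] }]]]]

7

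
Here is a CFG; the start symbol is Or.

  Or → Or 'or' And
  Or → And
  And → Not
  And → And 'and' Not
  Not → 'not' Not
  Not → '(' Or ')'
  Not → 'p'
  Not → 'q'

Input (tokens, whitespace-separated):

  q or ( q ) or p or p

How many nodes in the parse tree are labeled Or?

[Or [Or [Or [Or [And [Not q]]] or [And [Not ( [Or [And [Not q]]] )]]] or [And [Not p]]] or [And [Not p]]]

5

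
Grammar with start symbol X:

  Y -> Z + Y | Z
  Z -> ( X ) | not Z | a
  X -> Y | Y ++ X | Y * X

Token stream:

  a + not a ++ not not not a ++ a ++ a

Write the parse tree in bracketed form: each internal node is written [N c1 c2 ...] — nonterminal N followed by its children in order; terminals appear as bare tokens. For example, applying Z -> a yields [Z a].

X
Y ++ X
Z + Y ++ X
a + Y ++ X
a + Z ++ X
a + not Z ++ X
a + not a ++ X
a + not a ++ Y ++ X
a + not a ++ Z ++ X
a + not a ++ not Z ++ X
a + not a ++ not not Z ++ X
a + not a ++ not not not Z ++ X
a + not a ++ not not not a ++ X
a + not a ++ not not not a ++ Y ++ X
a + not a ++ not not not a ++ Z ++ X
a + not a ++ not not not a ++ a ++ X
a + not a ++ not not not a ++ a ++ Y
a + not a ++ not not not a ++ a ++ Z
a + not a ++ not not not a ++ a ++ a

[X [Y [Z a] + [Y [Z not [Z a]]]] ++ [X [Y [Z not [Z not [Z not [Z a]]]]] ++ [X [Y [Z a]] ++ [X [Y [Z a]]]]]]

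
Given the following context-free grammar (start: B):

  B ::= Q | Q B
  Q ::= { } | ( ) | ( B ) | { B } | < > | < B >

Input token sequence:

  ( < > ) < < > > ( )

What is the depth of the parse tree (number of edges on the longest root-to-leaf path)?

[B [Q ( [B [Q < >]] )] [B [Q < [B [Q < >]] >] [B [Q ( )]]]]

5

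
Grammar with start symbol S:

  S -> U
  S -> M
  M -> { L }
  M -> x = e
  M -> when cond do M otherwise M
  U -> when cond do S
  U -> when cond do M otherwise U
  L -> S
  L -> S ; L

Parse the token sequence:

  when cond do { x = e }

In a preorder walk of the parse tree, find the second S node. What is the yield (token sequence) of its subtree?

{ x = e }

[S [U when cond do [S [M { [L [S [M x = e]]] }]]]]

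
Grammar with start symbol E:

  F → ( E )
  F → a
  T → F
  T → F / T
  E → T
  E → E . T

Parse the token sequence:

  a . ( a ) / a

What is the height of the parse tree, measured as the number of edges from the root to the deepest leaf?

6

[E [E [T [F a]]] . [T [F ( [E [T [F a]]] )] / [T [F a]]]]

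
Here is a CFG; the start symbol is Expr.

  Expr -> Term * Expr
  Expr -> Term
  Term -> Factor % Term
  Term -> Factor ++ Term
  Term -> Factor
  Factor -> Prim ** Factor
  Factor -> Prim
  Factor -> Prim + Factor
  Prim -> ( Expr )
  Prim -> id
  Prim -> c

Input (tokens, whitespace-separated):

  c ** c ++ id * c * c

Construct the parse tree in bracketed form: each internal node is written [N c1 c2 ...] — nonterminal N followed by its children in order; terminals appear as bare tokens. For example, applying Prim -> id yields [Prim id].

Expr
Term * Expr
Factor ++ Term * Expr
Prim ** Factor ++ Term * Expr
c ** Factor ++ Term * Expr
c ** Prim ++ Term * Expr
c ** c ++ Term * Expr
c ** c ++ Factor * Expr
c ** c ++ Prim * Expr
c ** c ++ id * Expr
c ** c ++ id * Term * Expr
c ** c ++ id * Factor * Expr
c ** c ++ id * Prim * Expr
c ** c ++ id * c * Expr
c ** c ++ id * c * Term
c ** c ++ id * c * Factor
c ** c ++ id * c * Prim
c ** c ++ id * c * c

[Expr [Term [Factor [Prim c] ** [Factor [Prim c]]] ++ [Term [Factor [Prim id]]]] * [Expr [Term [Factor [Prim c]]] * [Expr [Term [Factor [Prim c]]]]]]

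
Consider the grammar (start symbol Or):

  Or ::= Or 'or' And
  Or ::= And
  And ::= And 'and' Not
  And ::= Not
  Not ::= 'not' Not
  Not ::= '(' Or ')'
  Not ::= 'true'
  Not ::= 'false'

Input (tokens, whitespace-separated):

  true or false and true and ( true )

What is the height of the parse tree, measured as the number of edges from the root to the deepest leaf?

6

[Or [Or [And [Not true]]] or [And [And [And [Not false]] and [Not true]] and [Not ( [Or [And [Not true]]] )]]]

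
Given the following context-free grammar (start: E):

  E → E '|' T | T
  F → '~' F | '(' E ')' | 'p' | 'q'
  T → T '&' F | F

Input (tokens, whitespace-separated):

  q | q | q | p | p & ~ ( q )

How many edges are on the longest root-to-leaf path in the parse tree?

[E [E [E [E [E [T [F q]]] | [T [F q]]] | [T [F q]]] | [T [F p]]] | [T [T [F p]] & [F ~ [F ( [E [T [F q]]] )]]]]

7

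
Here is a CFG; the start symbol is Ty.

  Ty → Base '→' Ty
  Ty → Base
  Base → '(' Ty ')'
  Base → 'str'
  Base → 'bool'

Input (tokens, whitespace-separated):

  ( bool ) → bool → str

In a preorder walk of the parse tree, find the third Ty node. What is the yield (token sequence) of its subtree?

bool → str

[Ty [Base ( [Ty [Base bool]] )] → [Ty [Base bool] → [Ty [Base str]]]]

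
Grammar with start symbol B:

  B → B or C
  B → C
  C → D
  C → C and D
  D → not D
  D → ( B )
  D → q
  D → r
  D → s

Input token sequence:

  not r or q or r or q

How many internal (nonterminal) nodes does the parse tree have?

13

[B [B [B [B [C [D not [D r]]]] or [C [D q]]] or [C [D r]]] or [C [D q]]]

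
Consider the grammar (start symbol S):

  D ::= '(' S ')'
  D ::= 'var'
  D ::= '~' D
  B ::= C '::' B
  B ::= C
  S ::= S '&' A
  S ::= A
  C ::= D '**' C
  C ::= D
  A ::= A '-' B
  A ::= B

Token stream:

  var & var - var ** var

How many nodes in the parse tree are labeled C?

4

[S [S [A [B [C [D var]]]]] & [A [A [B [C [D var]]]] - [B [C [D var] ** [C [D var]]]]]]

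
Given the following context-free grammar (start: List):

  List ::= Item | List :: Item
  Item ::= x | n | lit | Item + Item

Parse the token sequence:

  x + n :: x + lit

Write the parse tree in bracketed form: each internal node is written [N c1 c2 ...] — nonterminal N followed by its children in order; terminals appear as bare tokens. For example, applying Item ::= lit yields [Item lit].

List
List :: Item
Item :: Item
Item + Item :: Item
x + Item :: Item
x + n :: Item
x + n :: Item + Item
x + n :: x + Item
x + n :: x + lit

[List [List [Item [Item x] + [Item n]]] :: [Item [Item x] + [Item lit]]]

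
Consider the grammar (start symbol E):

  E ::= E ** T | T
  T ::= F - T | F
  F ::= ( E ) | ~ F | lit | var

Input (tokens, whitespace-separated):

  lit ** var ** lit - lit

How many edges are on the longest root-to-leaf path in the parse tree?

5

[E [E [E [T [F lit]]] ** [T [F var]]] ** [T [F lit] - [T [F lit]]]]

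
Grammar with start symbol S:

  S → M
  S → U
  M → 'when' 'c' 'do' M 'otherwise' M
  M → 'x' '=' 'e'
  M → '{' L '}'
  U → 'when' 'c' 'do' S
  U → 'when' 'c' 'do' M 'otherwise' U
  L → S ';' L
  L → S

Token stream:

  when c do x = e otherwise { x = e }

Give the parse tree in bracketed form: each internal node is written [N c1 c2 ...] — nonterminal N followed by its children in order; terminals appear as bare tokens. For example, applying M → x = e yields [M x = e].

[S [M when c do [M x = e] otherwise [M { [L [S [M x = e]]] }]]]

S
M
when c do M otherwise M
when c do x = e otherwise M
when c do x = e otherwise { L }
when c do x = e otherwise { S }
when c do x = e otherwise { M }
when c do x = e otherwise { x = e }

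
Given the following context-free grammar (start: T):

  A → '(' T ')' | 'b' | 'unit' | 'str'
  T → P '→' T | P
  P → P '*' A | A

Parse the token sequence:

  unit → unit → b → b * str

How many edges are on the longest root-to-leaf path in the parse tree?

7

[T [P [A unit]] → [T [P [A unit]] → [T [P [A b]] → [T [P [P [A b]] * [A str]]]]]]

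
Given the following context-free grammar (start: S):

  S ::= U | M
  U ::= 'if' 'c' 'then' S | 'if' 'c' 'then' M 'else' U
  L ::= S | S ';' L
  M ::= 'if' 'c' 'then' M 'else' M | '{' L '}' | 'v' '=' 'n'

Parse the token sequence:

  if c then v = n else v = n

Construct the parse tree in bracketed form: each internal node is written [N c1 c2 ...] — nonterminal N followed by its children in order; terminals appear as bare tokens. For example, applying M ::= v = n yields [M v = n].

S
M
if c then M else M
if c then v = n else M
if c then v = n else v = n

[S [M if c then [M v = n] else [M v = n]]]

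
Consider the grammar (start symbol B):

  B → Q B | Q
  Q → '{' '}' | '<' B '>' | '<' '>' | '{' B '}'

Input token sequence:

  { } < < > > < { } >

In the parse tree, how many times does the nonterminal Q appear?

[B [Q { }] [B [Q < [B [Q < >]] >] [B [Q < [B [Q { }]] >]]]]

5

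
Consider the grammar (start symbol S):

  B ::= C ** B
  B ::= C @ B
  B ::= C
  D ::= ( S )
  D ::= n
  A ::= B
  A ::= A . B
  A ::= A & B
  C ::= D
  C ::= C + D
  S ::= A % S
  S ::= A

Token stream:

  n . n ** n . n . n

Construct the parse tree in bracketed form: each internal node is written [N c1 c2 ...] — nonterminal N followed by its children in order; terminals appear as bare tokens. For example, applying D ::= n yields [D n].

[S [A [A [A [A [B [C [D n]]]] . [B [C [D n]] ** [B [C [D n]]]]] . [B [C [D n]]]] . [B [C [D n]]]]]

S
A
A . B
A . B . B
A . B . B . B
B . B . B . B
C . B . B . B
D . B . B . B
n . B . B . B
n . C ** B . B . B
n . D ** B . B . B
n . n ** B . B . B
n . n ** C . B . B
n . n ** D . B . B
n . n ** n . B . B
n . n ** n . C . B
n . n ** n . D . B
n . n ** n . n . B
n . n ** n . n . C
n . n ** n . n . D
n . n ** n . n . n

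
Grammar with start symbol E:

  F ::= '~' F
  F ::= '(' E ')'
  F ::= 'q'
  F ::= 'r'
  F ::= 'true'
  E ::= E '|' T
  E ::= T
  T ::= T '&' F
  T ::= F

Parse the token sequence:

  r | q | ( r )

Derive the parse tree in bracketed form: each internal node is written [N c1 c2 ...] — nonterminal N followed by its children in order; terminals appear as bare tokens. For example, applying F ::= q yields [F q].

[E [E [E [T [F r]]] | [T [F q]]] | [T [F ( [E [T [F r]]] )]]]

E
E | T
E | T | T
T | T | T
F | T | T
r | T | T
r | F | T
r | q | T
r | q | F
r | q | ( E )
r | q | ( T )
r | q | ( F )
r | q | ( r )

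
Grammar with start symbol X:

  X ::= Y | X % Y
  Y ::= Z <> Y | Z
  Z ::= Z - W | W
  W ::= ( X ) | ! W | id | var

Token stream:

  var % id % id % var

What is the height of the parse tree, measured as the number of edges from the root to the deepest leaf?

7

[X [X [X [X [Y [Z [W var]]]] % [Y [Z [W id]]]] % [Y [Z [W id]]]] % [Y [Z [W var]]]]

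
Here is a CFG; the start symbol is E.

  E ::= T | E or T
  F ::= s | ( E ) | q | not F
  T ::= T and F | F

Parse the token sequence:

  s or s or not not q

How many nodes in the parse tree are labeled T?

3

[E [E [E [T [F s]]] or [T [F s]]] or [T [F not [F not [F q]]]]]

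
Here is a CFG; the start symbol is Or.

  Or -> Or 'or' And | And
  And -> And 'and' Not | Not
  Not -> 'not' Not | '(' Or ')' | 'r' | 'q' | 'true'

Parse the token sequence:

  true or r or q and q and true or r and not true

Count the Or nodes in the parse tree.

[Or [Or [Or [Or [And [Not true]]] or [And [Not r]]] or [And [And [And [Not q]] and [Not q]] and [Not true]]] or [And [And [Not r]] and [Not not [Not true]]]]

4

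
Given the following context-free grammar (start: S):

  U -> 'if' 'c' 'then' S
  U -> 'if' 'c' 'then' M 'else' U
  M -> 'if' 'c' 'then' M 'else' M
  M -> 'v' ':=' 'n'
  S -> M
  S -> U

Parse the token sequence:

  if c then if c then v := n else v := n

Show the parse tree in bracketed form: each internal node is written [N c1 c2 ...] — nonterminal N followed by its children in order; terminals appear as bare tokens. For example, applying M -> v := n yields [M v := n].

[S [U if c then [S [M if c then [M v := n] else [M v := n]]]]]

S
U
if c then S
if c then M
if c then if c then M else M
if c then if c then v := n else M
if c then if c then v := n else v := n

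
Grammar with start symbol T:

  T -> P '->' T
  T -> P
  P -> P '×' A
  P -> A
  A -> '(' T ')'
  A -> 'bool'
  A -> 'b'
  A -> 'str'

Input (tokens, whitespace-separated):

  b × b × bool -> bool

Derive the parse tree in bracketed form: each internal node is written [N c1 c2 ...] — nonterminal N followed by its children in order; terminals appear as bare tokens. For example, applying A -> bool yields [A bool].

[T [P [P [P [A b]] × [A b]] × [A bool]] -> [T [P [A bool]]]]

T
P -> T
P × A -> T
P × A × A -> T
A × A × A -> T
b × A × A -> T
b × b × A -> T
b × b × bool -> T
b × b × bool -> P
b × b × bool -> A
b × b × bool -> bool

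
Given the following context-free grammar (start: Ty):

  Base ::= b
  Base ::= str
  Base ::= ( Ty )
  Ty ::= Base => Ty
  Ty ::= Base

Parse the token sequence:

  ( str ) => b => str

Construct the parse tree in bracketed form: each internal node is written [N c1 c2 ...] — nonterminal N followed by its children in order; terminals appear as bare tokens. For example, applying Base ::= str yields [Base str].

Ty
Base => Ty
( Ty ) => Ty
( Base ) => Ty
( str ) => Ty
( str ) => Base => Ty
( str ) => b => Ty
( str ) => b => Base
( str ) => b => str

[Ty [Base ( [Ty [Base str]] )] => [Ty [Base b] => [Ty [Base str]]]]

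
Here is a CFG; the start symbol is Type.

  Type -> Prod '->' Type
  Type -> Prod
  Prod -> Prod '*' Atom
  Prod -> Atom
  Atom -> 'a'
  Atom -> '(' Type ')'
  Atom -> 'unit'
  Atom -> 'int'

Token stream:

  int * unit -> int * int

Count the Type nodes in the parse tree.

2

[Type [Prod [Prod [Atom int]] * [Atom unit]] -> [Type [Prod [Prod [Atom int]] * [Atom int]]]]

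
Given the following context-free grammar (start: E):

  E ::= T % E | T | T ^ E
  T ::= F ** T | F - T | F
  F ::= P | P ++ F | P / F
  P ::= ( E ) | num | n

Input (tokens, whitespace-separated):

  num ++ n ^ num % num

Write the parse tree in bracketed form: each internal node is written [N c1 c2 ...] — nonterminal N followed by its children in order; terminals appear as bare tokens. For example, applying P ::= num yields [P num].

[E [T [F [P num] ++ [F [P n]]]] ^ [E [T [F [P num]]] % [E [T [F [P num]]]]]]

E
T ^ E
F ^ E
P ++ F ^ E
num ++ F ^ E
num ++ P ^ E
num ++ n ^ E
num ++ n ^ T % E
num ++ n ^ F % E
num ++ n ^ P % E
num ++ n ^ num % E
num ++ n ^ num % T
num ++ n ^ num % F
num ++ n ^ num % P
num ++ n ^ num % num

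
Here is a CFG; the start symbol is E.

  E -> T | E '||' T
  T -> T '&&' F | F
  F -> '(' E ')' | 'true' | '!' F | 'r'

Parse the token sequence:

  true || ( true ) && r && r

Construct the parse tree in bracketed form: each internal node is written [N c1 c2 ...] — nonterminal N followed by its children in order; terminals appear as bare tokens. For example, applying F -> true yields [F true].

[E [E [T [F true]]] || [T [T [T [F ( [E [T [F true]]] )]] && [F r]] && [F r]]]

E
E || T
T || T
F || T
true || T
true || T && F
true || T && F && F
true || F && F && F
true || ( E ) && F && F
true || ( T ) && F && F
true || ( F ) && F && F
true || ( true ) && F && F
true || ( true ) && r && F
true || ( true ) && r && r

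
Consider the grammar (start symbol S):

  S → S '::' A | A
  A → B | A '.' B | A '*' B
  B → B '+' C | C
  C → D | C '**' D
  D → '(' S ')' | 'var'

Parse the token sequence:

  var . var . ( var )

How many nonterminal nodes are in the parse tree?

18

[S [A [A [A [B [C [D var]]]] . [B [C [D var]]]] . [B [C [D ( [S [A [B [C [D var]]]]] )]]]]]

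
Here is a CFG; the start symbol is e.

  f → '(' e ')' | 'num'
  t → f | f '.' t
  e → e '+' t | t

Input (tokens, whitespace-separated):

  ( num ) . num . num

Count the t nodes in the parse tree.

[e [t [f ( [e [t [f num]]] )] . [t [f num] . [t [f num]]]]]

4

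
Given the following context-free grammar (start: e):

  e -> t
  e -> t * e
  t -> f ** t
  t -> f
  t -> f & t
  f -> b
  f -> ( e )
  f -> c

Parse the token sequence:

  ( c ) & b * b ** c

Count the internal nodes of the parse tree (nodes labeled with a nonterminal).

[e [t [f ( [e [t [f c]]] )] & [t [f b]]] * [e [t [f b] ** [t [f c]]]]]

13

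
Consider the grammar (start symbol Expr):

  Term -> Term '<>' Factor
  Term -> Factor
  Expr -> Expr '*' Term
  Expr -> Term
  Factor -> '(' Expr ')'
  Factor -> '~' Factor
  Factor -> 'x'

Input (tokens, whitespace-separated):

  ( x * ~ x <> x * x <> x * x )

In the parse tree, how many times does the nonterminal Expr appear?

[Expr [Term [Factor ( [Expr [Expr [Expr [Expr [Term [Factor x]]] * [Term [Term [Factor ~ [Factor x]]] <> [Factor x]]] * [Term [Term [Factor x]] <> [Factor x]]] * [Term [Factor x]]] )]]]

5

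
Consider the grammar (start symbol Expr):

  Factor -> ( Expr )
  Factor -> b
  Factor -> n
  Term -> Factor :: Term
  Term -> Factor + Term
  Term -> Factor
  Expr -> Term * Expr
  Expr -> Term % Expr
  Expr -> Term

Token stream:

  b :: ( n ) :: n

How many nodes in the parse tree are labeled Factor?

[Expr [Term [Factor b] :: [Term [Factor ( [Expr [Term [Factor n]]] )] :: [Term [Factor n]]]]]

4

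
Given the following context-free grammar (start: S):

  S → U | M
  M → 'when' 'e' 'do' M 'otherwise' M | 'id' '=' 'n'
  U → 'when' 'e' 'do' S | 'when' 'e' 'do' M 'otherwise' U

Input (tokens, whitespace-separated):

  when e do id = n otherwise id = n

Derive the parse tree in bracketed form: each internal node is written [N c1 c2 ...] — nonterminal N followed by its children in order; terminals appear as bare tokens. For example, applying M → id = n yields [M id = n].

[S [M when e do [M id = n] otherwise [M id = n]]]

S
M
when e do M otherwise M
when e do id = n otherwise M
when e do id = n otherwise id = n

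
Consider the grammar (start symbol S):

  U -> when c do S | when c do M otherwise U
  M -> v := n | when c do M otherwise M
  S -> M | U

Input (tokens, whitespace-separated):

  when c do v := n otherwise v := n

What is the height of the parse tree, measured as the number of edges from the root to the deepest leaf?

[S [M when c do [M v := n] otherwise [M v := n]]]

3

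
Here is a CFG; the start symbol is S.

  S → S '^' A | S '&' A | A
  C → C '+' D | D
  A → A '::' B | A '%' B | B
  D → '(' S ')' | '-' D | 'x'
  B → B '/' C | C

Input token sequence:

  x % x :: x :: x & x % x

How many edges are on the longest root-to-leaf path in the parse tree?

[S [S [A [A [A [A [B [C [D x]]]] % [B [C [D x]]]] :: [B [C [D x]]]] :: [B [C [D x]]]]] & [A [A [B [C [D x]]]] % [B [C [D x]]]]]

9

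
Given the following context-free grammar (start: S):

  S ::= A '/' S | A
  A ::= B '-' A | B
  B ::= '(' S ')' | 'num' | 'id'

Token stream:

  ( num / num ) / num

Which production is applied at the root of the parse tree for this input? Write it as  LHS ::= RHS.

[S [A [B ( [S [A [B num]] / [S [A [B num]]]] )]] / [S [A [B num]]]]

S ::= A '/' S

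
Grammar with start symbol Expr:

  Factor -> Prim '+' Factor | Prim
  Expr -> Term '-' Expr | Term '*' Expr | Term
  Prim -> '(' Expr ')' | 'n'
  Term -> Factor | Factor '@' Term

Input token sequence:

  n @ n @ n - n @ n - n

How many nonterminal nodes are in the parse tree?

[Expr [Term [Factor [Prim n]] @ [Term [Factor [Prim n]] @ [Term [Factor [Prim n]]]]] - [Expr [Term [Factor [Prim n]] @ [Term [Factor [Prim n]]]] - [Expr [Term [Factor [Prim n]]]]]]

21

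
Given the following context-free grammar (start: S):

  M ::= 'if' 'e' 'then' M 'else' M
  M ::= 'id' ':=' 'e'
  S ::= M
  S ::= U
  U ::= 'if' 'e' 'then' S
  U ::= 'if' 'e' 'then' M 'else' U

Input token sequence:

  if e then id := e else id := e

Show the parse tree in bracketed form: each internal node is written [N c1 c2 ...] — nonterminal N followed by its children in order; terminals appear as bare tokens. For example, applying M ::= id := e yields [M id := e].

[S [M if e then [M id := e] else [M id := e]]]

S
M
if e then M else M
if e then id := e else M
if e then id := e else id := e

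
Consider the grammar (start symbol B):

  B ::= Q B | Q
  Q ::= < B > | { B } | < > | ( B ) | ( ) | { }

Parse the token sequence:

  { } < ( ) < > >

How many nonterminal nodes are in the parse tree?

8

[B [Q { }] [B [Q < [B [Q ( )] [B [Q < >]]] >]]]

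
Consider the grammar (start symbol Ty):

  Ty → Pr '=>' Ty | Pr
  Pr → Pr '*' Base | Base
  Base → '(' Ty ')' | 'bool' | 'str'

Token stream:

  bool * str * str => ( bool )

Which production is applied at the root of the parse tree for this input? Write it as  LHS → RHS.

[Ty [Pr [Pr [Pr [Base bool]] * [Base str]] * [Base str]] => [Ty [Pr [Base ( [Ty [Pr [Base bool]]] )]]]]

Ty → Pr '=>' Ty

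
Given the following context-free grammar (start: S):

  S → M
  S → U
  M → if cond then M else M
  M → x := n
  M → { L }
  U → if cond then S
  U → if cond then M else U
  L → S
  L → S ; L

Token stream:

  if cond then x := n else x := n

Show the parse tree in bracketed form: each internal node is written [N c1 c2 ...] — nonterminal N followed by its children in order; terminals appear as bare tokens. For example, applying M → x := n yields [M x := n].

[S [M if cond then [M x := n] else [M x := n]]]

S
M
if cond then M else M
if cond then x := n else M
if cond then x := n else x := n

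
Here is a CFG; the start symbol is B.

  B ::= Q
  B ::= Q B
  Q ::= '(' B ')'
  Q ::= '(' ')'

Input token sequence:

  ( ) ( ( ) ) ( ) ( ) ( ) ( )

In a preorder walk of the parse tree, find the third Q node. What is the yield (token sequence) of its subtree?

[B [Q ( )] [B [Q ( [B [Q ( )]] )] [B [Q ( )] [B [Q ( )] [B [Q ( )] [B [Q ( )]]]]]]]

( )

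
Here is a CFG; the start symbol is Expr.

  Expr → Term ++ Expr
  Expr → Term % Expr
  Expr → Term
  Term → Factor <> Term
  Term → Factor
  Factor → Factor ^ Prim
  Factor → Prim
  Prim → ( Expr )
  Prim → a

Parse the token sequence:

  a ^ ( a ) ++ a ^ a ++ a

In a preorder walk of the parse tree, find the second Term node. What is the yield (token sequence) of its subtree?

[Expr [Term [Factor [Factor [Prim a]] ^ [Prim ( [Expr [Term [Factor [Prim a]]]] )]]] ++ [Expr [Term [Factor [Factor [Prim a]] ^ [Prim a]]] ++ [Expr [Term [Factor [Prim a]]]]]]

a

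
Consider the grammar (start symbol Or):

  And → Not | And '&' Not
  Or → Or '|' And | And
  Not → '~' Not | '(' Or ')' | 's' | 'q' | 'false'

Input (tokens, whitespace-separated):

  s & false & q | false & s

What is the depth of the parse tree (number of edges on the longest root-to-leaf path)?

[Or [Or [And [And [And [Not s]] & [Not false]] & [Not q]]] | [And [And [Not false]] & [Not s]]]

6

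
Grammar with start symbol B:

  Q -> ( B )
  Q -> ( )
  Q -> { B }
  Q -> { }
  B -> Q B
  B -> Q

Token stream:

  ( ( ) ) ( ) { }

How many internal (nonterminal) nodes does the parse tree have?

[B [Q ( [B [Q ( )]] )] [B [Q ( )] [B [Q { }]]]]

8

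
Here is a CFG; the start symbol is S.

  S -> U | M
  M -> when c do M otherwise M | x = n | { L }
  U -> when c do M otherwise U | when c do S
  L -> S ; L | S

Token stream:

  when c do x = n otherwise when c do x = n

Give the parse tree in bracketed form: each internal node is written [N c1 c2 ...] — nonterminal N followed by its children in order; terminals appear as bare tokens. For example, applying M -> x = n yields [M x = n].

[S [U when c do [M x = n] otherwise [U when c do [S [M x = n]]]]]

S
U
when c do M otherwise U
when c do x = n otherwise U
when c do x = n otherwise when c do S
when c do x = n otherwise when c do M
when c do x = n otherwise when c do x = n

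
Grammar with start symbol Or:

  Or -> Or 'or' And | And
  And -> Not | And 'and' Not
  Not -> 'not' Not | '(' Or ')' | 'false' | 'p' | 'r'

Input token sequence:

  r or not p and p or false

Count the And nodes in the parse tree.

[Or [Or [Or [And [Not r]]] or [And [And [Not not [Not p]]] and [Not p]]] or [And [Not false]]]

4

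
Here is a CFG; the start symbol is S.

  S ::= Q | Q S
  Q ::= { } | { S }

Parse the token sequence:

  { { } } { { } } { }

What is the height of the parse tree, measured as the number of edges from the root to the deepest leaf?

5

[S [Q { [S [Q { }]] }] [S [Q { [S [Q { }]] }] [S [Q { }]]]]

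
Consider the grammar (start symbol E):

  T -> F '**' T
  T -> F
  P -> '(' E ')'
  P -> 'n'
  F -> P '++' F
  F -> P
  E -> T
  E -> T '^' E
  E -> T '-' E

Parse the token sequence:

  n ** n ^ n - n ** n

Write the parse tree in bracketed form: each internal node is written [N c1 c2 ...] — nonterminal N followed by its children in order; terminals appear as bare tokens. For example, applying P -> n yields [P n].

[E [T [F [P n]] ** [T [F [P n]]]] ^ [E [T [F [P n]]] - [E [T [F [P n]] ** [T [F [P n]]]]]]]

E
T ^ E
F ** T ^ E
P ** T ^ E
n ** T ^ E
n ** F ^ E
n ** P ^ E
n ** n ^ E
n ** n ^ T - E
n ** n ^ F - E
n ** n ^ P - E
n ** n ^ n - E
n ** n ^ n - T
n ** n ^ n - F ** T
n ** n ^ n - P ** T
n ** n ^ n - n ** T
n ** n ^ n - n ** F
n ** n ^ n - n ** P
n ** n ^ n - n ** n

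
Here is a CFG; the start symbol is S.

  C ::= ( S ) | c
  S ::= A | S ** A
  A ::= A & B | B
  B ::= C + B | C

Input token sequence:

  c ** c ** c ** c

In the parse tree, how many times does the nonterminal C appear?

4

[S [S [S [S [A [B [C c]]]] ** [A [B [C c]]]] ** [A [B [C c]]]] ** [A [B [C c]]]]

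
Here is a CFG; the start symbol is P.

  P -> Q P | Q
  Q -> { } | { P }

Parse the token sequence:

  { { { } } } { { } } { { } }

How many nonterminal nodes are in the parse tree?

14

[P [Q { [P [Q { [P [Q { }]] }]] }] [P [Q { [P [Q { }]] }] [P [Q { [P [Q { }]] }]]]]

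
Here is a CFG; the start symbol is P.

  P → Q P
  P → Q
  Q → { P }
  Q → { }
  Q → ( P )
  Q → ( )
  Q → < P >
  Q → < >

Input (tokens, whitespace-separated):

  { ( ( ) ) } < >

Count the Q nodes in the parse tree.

[P [Q { [P [Q ( [P [Q ( )]] )]] }] [P [Q < >]]]

4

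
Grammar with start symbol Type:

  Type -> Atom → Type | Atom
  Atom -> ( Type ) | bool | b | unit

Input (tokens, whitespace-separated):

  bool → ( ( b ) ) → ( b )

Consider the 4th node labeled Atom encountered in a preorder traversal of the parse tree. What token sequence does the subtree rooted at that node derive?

[Type [Atom bool] → [Type [Atom ( [Type [Atom ( [Type [Atom b]] )]] )] → [Type [Atom ( [Type [Atom b]] )]]]]

b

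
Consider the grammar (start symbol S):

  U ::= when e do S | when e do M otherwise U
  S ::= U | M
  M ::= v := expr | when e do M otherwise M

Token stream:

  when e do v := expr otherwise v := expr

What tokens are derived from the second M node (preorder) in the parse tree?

[S [M when e do [M v := expr] otherwise [M v := expr]]]

v := expr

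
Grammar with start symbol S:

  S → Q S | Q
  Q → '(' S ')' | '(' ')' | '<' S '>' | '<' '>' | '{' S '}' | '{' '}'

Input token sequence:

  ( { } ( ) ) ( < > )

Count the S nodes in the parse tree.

5

[S [Q ( [S [Q { }] [S [Q ( )]]] )] [S [Q ( [S [Q < >]] )]]]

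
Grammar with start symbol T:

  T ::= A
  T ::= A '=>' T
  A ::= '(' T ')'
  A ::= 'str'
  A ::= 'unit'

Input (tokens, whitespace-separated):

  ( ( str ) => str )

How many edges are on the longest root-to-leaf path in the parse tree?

[T [A ( [T [A ( [T [A str]] )] => [T [A str]]] )]]

6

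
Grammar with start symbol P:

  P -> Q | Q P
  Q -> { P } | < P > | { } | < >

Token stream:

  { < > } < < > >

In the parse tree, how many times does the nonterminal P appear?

[P [Q { [P [Q < >]] }] [P [Q < [P [Q < >]] >]]]

4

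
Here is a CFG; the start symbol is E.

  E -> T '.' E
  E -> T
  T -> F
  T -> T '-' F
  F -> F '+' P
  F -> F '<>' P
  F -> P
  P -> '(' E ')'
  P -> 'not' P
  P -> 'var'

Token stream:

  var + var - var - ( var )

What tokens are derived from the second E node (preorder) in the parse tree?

[E [T [T [T [F [F [P var]] + [P var]]] - [F [P var]]] - [F [P ( [E [T [F [P var]]]] )]]]]

var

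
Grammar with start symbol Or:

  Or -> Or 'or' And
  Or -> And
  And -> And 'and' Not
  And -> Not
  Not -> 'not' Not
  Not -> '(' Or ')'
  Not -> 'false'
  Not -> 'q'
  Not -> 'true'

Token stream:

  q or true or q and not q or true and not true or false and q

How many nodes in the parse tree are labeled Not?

[Or [Or [Or [Or [Or [And [Not q]]] or [And [Not true]]] or [And [And [Not q]] and [Not not [Not q]]]] or [And [And [Not true]] and [Not not [Not true]]]] or [And [And [Not false]] and [Not q]]]

10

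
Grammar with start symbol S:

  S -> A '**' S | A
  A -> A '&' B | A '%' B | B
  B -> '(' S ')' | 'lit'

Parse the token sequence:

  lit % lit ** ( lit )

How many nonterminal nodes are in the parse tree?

11

[S [A [A [B lit]] % [B lit]] ** [S [A [B ( [S [A [B lit]]] )]]]]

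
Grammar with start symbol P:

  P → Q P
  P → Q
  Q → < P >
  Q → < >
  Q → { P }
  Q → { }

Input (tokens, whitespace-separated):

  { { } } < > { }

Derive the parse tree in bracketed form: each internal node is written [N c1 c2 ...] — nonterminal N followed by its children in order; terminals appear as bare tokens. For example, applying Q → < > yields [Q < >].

P
Q P
{ P } P
{ Q } P
{ { } } P
{ { } } Q P
{ { } } < > P
{ { } } < > Q
{ { } } < > { }

[P [Q { [P [Q { }]] }] [P [Q < >] [P [Q { }]]]]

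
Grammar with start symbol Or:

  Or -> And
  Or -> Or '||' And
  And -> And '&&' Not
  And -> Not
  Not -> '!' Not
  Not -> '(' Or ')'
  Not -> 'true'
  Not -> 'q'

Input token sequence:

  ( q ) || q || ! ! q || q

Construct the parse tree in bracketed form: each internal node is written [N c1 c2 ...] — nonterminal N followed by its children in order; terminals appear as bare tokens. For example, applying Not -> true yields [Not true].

Or
Or || And
Or || And || And
Or || And || And || And
And || And || And || And
Not || And || And || And
( Or ) || And || And || And
( And ) || And || And || And
( Not ) || And || And || And
( q ) || And || And || And
( q ) || Not || And || And
( q ) || q || And || And
( q ) || q || Not || And
( q ) || q || ! Not || And
( q ) || q || ! ! Not || And
( q ) || q || ! ! q || And
( q ) || q || ! ! q || Not
( q ) || q || ! ! q || q

[Or [Or [Or [Or [And [Not ( [Or [And [Not q]]] )]]] || [And [Not q]]] || [And [Not ! [Not ! [Not q]]]]] || [And [Not q]]]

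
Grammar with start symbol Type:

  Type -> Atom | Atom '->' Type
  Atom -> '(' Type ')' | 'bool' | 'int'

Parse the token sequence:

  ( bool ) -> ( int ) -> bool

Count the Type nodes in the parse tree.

5

[Type [Atom ( [Type [Atom bool]] )] -> [Type [Atom ( [Type [Atom int]] )] -> [Type [Atom bool]]]]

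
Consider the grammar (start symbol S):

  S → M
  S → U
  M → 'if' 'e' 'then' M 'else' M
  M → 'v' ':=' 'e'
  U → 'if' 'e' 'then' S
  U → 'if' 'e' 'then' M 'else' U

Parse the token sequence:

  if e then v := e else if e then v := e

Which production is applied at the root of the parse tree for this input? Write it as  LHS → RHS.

[S [U if e then [M v := e] else [U if e then [S [M v := e]]]]]

S → U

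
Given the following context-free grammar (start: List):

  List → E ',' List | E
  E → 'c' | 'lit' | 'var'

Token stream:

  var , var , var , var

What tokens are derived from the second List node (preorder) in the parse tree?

[List [E var] , [List [E var] , [List [E var] , [List [E var]]]]]

var , var , var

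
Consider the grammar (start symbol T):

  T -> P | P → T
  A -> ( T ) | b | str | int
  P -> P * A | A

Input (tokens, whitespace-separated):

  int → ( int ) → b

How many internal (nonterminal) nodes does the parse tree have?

[T [P [A int]] → [T [P [A ( [T [P [A int]]] )]] → [T [P [A b]]]]]

12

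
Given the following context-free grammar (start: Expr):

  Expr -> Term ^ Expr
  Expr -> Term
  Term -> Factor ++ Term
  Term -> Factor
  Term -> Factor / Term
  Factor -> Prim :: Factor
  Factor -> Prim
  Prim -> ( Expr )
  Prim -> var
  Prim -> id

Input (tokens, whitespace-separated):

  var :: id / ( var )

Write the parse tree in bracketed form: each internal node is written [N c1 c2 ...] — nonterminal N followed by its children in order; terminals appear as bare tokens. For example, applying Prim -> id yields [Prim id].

Expr
Term
Factor / Term
Prim :: Factor / Term
var :: Factor / Term
var :: Prim / Term
var :: id / Term
var :: id / Factor
var :: id / Prim
var :: id / ( Expr )
var :: id / ( Term )
var :: id / ( Factor )
var :: id / ( Prim )
var :: id / ( var )

[Expr [Term [Factor [Prim var] :: [Factor [Prim id]]] / [Term [Factor [Prim ( [Expr [Term [Factor [Prim var]]]] )]]]]]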